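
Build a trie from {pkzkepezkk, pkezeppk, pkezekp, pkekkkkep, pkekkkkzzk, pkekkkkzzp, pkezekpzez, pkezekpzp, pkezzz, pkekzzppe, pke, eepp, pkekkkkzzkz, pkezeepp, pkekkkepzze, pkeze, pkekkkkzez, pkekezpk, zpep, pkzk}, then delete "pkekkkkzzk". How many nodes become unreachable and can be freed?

A node on "pkekkkkzzk"'s path can go only if nothing else ends at it or branches off below it.
Every node on "pkekkkkzzk" is still needed (e.g. by "pkekkkkzzkz"), so nothing is freed.
Nodes removed: 0

0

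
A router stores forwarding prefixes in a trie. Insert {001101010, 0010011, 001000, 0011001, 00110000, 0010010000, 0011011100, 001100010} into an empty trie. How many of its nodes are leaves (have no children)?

8

Leaves are exactly the stored words that no other stored word extends.
Those words: "001000", "0010010000", "0010011", "00110000", "001100010", "0011001", "001101010", "0011011100"
Leaf count: 8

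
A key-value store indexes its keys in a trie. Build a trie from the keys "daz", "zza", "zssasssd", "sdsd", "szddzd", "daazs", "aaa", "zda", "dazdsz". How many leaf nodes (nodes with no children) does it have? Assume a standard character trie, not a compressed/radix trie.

A leaf is a node with no children — equivalently, the end of a word that is not a proper prefix of any other stored word.
Those words: "aaa", "daazs", "dazdsz", "sdsd", "szddzd", "zda", "zssasssd", "zza"
Leaf count: 8

8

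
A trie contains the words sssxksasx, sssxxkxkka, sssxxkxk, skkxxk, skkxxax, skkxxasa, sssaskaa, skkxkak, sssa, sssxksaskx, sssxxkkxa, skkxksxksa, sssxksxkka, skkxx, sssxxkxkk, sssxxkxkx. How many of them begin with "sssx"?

8

Walk to "sssx"; the words in its subtree are exactly those with that prefix.
Matches: "sssxksaskx", "sssxksasx", "sssxksxkka", "sssxxkkxa", "sssxxkxk", "sssxxkxkk", "sssxxkxkka", "sssxxkxkx"
Count: 8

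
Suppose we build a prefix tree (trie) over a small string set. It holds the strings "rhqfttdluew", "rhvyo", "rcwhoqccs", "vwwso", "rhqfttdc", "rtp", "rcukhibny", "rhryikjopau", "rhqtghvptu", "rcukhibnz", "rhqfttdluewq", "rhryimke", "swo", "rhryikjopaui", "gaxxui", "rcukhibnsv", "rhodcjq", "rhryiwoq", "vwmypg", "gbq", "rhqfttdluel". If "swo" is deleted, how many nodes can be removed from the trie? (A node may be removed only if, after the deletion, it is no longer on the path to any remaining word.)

3

After clearing the end-marker at "swo", prune upward until reaching a node still needed by another word.
No other word shares any prefix with "swo", so all 3 of its nodes go.
Nodes removed: 3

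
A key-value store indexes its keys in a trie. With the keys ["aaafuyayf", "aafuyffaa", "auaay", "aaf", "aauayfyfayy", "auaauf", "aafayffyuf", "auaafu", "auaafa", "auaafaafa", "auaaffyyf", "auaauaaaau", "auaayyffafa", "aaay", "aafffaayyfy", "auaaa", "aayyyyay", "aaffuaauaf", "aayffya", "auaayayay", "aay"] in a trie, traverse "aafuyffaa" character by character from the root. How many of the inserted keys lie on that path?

Traverse "aafuyffaa" character by character; count nodes along the way that are marked as word ends.
Prefixes of the query that are stored words: "aaf", "aafuyffaa"
Count: 2

2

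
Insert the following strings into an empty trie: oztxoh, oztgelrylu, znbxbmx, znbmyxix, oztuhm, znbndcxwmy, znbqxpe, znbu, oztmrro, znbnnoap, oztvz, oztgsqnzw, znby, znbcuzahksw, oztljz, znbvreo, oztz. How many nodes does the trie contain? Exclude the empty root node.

Insert word by word; a character creates a node only if that edge doesn't already exist:
  "oztxoh" → 6 new (o, z, t, x, o, h)
  "oztgelrylu" → prefix "ozt" already present; 7 new (g, e, l, r, y, l, u)
  "znbxbmx" → 7 new (z, n, b, x, b, m, x)
  "znbmyxix" → prefix "znb" already present; 5 new (m, y, x, i, x)
  "oztuhm" → prefix "ozt" already present; 3 new (u, h, m)
  "znbndcxwmy" → prefix "znb" already present; 7 new (n, d, c, x, w, m, y)
  "znbqxpe" → prefix "znb" already present; 4 new (q, x, p, e)
  "znbu" → prefix "znb" already present; 1 new (u)
  "oztmrro" → prefix "ozt" already present; 4 new (m, r, r, o)
  "znbnnoap" → prefix "znbn" already present; 4 new (n, o, a, p)
  "oztvz" → prefix "ozt" already present; 2 new (v, z)
  "oztgsqnzw" → prefix "oztg" already present; 5 new (s, q, n, z, w)
  "znby" → prefix "znb" already present; 1 new (y)
  "znbcuzahksw" → prefix "znb" already present; 8 new (c, u, z, a, h, k, s, w)
  "oztljz" → prefix "ozt" already present; 3 new (l, j, z)
  "znbvreo" → prefix "znb" already present; 4 new (v, r, e, o)
  "oztz" → prefix "ozt" already present; 1 new (z)
Total nodes = 6 + 7 + 7 + 5 + 3 + 7 + 4 + 1 + 4 + 4 + 2 + 5 + 1 + 8 + 3 + 4 + 1 = 72

72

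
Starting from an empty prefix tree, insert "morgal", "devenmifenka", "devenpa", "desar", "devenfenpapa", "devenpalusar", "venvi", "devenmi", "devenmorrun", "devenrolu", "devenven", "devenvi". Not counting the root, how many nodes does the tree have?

53

Insert word by word; a character creates a node only if that edge doesn't already exist:
  "morgal" → 6 new (m, o, r, g, a, l)
  "devenmifenka" → 12 new (d, e, v, e, n, m, i, f, e, n, k, a)
  "devenpa" → prefix "deven" already present; 2 new (p, a)
  "desar" → prefix "de" already present; 3 new (s, a, r)
  "devenfenpapa" → prefix "deven" already present; 7 new (f, e, n, p, a, p, a)
  "devenpalusar" → prefix "devenpa" already present; 5 new (l, u, s, a, r)
  "venvi" → 5 new (v, e, n, v, i)
  "devenmi" → prefix "devenmi" already present; 0 new (none)
  "devenmorrun" → prefix "devenm" already present; 5 new (o, r, r, u, n)
  "devenrolu" → prefix "deven" already present; 4 new (r, o, l, u)
  "devenven" → prefix "deven" already present; 3 new (v, e, n)
  "devenvi" → prefix "devenv" already present; 1 new (i)
Total nodes = 6 + 12 + 2 + 3 + 7 + 5 + 5 + 0 + 5 + 4 + 3 + 1 = 53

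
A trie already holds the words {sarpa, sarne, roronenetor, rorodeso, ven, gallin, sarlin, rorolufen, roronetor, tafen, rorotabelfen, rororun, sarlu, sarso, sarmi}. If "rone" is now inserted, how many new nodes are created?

2

The longest prefix of "rone" already in the trie is "ro" (length 2).
Each of the 2 remaining characters creates one node.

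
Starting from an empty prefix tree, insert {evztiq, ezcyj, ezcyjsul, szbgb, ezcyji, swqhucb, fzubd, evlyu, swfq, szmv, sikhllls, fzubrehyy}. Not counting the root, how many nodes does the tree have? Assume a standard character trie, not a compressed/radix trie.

For each word, the new-node count is its length minus the longest prefix already in the trie:
  "evztiq" → 6 new (e, v, z, t, i, q)
  "ezcyj" → prefix "e" already present; 4 new (z, c, y, j)
  "ezcyjsul" → prefix "ezcyj" already present; 3 new (s, u, l)
  "szbgb" → 5 new (s, z, b, g, b)
  "ezcyji" → prefix "ezcyj" already present; 1 new (i)
  "swqhucb" → prefix "s" already present; 6 new (w, q, h, u, c, b)
  "fzubd" → 5 new (f, z, u, b, d)
  "evlyu" → prefix "ev" already present; 3 new (l, y, u)
  "swfq" → prefix "sw" already present; 2 new (f, q)
  "szmv" → prefix "sz" already present; 2 new (m, v)
  "sikhllls" → prefix "s" already present; 7 new (i, k, h, l, l, l, s)
  "fzubrehyy" → prefix "fzub" already present; 5 new (r, e, h, y, y)
Total nodes = 6 + 4 + 3 + 5 + 1 + 6 + 5 + 3 + 2 + 2 + 7 + 5 = 49

49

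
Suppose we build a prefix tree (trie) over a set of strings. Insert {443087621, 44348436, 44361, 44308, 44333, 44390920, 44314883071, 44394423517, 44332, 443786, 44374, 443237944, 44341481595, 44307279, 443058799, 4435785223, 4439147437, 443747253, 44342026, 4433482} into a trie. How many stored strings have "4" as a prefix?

Walk to "4"; the words in its subtree are exactly those with that prefix.
Words under "4": 443058799, 44307279, 44308, 443087621, 44314883071, 443237944, 44332, 44333, 4433482, 44341481595, 44342026, 44348436, 4435785223, 44361, 44374, 443747253, 443786, 44390920, 4439147437, 44394423517
Count: 20

20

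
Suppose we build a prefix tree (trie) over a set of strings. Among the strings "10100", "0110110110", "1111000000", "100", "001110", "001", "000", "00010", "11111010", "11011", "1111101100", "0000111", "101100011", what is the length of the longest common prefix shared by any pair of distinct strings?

The deepest shared node is where two words last agree before diverging.
e.g. "11111010" and "1111101100" share the prefix "1111101" of length 7; no pair shares a longer one.
Longest shared-prefix length: 7

7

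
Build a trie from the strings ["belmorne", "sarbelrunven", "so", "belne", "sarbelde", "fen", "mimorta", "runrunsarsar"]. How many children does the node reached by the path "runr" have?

1

Follow the path "runr" to its node, then look at its outgoing edges.
Distinct next characters after "runr": u.
That node has 1 child edge.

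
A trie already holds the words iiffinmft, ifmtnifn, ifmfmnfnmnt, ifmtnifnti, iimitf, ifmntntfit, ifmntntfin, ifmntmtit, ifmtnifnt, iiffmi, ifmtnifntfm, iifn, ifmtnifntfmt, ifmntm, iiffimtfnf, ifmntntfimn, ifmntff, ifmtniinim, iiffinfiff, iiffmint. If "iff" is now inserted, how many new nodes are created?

"if" is already a path in the trie; the remaining "f" must be added.
New nodes needed: |"iff"| − 2 = 3 − 2 = 1.

1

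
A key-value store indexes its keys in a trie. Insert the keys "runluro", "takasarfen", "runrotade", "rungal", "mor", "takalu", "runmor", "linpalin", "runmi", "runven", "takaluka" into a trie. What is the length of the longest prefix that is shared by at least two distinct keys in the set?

6

Equivalently: take the maximum, over all pairs, of their longest common prefix length.
"takalu" and "takaluka" agree on "takalu" (6 characters) before diverging; nothing deeper is shared.
Longest shared-prefix length: 6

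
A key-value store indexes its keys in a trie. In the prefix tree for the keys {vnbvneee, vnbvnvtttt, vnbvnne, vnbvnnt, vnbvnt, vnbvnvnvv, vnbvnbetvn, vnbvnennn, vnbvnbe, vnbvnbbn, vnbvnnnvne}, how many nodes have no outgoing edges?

10

Leaves are exactly the stored words that no other stored word extends.
Those words: "vnbvnbbn", "vnbvnbetvn", "vnbvneee", "vnbvnennn", "vnbvnne", "vnbvnnnvne", "vnbvnnt", "vnbvnt", "vnbvnvnvv", "vnbvnvtttt"
Leaf count: 10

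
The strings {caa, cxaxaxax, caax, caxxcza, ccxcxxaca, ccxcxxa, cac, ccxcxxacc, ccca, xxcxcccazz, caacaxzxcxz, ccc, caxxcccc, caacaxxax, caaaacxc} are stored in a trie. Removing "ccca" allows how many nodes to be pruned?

1

Walk "ccca" from the leaf back toward the root, removing each node that no remaining word uses.
The suffix "a" (1 node) is used only by "ccca"; "ccc" is itself a stored word, so pruning stops there.
Nodes removed: 1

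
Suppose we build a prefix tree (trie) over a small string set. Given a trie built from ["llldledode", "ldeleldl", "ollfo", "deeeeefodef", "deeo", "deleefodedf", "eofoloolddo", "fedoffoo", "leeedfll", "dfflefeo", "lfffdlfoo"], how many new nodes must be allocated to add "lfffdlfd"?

1

Walking "lfffdlfd" from the root, the first 7 characters ("lfffdlf") follow existing edges; "d" is the first miss.
Each of the 1 remaining characters creates one node.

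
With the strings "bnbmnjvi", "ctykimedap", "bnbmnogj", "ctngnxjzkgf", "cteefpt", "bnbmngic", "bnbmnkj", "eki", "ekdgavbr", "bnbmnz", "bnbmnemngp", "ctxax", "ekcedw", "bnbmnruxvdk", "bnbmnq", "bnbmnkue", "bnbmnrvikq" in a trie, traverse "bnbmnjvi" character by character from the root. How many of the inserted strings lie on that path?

Walk "bnbmnjvi" from the root; an end-of-word marker is hit whenever a stored word is a prefix of "bnbmnjvi".
Prefixes of the query that are stored words: "bnbmnjvi"
Count: 1

1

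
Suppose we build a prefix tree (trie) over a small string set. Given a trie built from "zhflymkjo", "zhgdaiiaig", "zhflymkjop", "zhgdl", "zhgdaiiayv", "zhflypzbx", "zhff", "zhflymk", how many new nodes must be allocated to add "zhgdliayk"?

4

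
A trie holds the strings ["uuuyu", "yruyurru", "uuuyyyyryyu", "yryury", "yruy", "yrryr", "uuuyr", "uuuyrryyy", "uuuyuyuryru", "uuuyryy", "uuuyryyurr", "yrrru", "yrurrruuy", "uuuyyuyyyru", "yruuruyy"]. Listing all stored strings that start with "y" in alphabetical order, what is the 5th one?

DFS of the "y" subtree visits, in order: "yrrru", "yrryr", "yrurrruuy", "yruuruyy", "yruy", "yruyurru", "yryury"
Position 5: yruy

yruy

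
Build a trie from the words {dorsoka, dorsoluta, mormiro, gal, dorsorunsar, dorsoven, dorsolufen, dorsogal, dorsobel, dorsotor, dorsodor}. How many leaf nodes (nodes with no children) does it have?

11

Leaves are exactly the stored words that no other stored word extends.
Those words: "dorsobel", "dorsodor", "dorsogal", "dorsoka", "dorsolufen", "dorsoluta", "dorsorunsar", "dorsotor", "dorsoven", "gal", "mormiro"
Leaf count: 11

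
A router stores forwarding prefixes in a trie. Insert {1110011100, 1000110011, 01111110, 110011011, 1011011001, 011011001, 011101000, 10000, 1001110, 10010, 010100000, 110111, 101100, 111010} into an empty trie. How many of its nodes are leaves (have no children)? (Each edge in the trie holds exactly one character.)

14

A leaf is a node with no children — equivalently, the end of a word that is not a proper prefix of any other stored word.
Those words: "010100000", "011011001", "011101000", "01111110", "10000", "1000110011", "10010", "1001110", "101100", "1011011001", "110011011", "110111", "1110011100", "111010"
Leaf count: 14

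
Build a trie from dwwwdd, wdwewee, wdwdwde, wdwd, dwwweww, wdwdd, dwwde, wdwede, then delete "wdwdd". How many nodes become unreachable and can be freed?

1

Walk "wdwdd" from the leaf back toward the root, removing each node that no remaining word uses.
The suffix "d" (1 node) is used only by "wdwdd"; the node for "wdwd" still has the child "w", so pruning stops there.
Nodes removed: 1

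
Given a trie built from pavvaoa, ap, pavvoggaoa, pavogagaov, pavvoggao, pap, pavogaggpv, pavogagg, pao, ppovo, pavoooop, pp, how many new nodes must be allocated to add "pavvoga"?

1

"pavvog" is already a path in the trie; the remaining "a" must be added.
Each of the 1 remaining characters creates one node.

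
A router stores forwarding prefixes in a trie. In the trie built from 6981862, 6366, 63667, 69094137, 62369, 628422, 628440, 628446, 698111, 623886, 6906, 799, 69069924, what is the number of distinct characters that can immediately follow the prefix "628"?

1

The children of the "628" node are the distinct next characters among strings starting with "628".
Characters that immediately follow "628" among the stored strings: {4}.
That node has 1 child edge.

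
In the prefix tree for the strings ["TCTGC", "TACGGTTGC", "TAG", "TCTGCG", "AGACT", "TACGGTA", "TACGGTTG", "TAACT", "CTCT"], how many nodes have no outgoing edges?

7

A leaf is a node with no children — equivalently, the end of a word that is not a proper prefix of any other stored word.
Those words: "AGACT", "CTCT", "TAACT", "TACGGTA", "TACGGTTGC", "TAG", "TCTGCG"
Leaf count: 7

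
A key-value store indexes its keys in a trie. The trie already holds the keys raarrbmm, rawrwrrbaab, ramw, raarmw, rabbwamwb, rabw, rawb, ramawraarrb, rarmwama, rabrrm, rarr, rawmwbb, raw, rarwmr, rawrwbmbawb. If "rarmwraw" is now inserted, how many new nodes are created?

The longest prefix of "rarmwraw" already in the trie is "rarmw" (length 5).
New nodes needed: |"rarmwraw"| − 5 = 8 − 5 = 3.

3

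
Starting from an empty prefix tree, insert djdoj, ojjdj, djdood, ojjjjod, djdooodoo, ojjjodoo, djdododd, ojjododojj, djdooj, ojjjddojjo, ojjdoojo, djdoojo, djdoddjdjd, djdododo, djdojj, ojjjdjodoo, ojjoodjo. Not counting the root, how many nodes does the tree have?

63

Insert word by word; a character creates a node only if that edge doesn't already exist:
  "djdoj" → 5 new (d, j, d, o, j)
  "ojjdj" → 5 new (o, j, j, d, j)
  "djdood" → prefix "djdo" already present; 2 new (o, d)
  "ojjjjod" → prefix "ojj" already present; 4 new (j, j, o, d)
  "djdooodoo" → prefix "djdoo" already present; 4 new (o, d, o, o)
  "ojjjodoo" → prefix "ojjj" already present; 4 new (o, d, o, o)
  "djdododd" → prefix "djdo" already present; 4 new (d, o, d, d)
  "ojjododojj" → prefix "ojj" already present; 7 new (o, d, o, d, o, j, j)
  "djdooj" → prefix "djdoo" already present; 1 new (j)
  "ojjjddojjo" → prefix "ojjj" already present; 6 new (d, d, o, j, j, o)
  "ojjdoojo" → prefix "ojjd" already present; 4 new (o, o, j, o)
  "djdoojo" → prefix "djdooj" already present; 1 new (o)
  "djdoddjdjd" → prefix "djdod" already present; 5 new (d, j, d, j, d)
  "djdododo" → prefix "djdodod" already present; 1 new (o)
  "djdojj" → prefix "djdoj" already present; 1 new (j)
  "ojjjdjodoo" → prefix "ojjjd" already present; 5 new (j, o, d, o, o)
  "ojjoodjo" → prefix "ojjo" already present; 4 new (o, d, j, o)
Total nodes = 5 + 5 + 2 + 4 + 4 + 4 + 4 + 7 + 1 + 6 + 4 + 1 + 5 + 1 + 1 + 5 + 4 = 63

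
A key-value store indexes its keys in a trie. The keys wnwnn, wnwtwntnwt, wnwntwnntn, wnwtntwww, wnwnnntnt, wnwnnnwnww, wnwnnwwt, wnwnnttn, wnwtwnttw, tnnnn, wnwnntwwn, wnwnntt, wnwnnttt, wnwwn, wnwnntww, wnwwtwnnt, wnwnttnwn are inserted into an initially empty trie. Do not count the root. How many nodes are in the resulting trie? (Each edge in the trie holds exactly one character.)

Trace insertions, counting only characters that open a new branch:
  "wnwnn" → 5 new (w, n, w, n, n)
  "wnwtwntnwt" → prefix "wnw" already present; 7 new (t, w, n, t, n, w, t)
  "wnwntwnntn" → prefix "wnwn" already present; 6 new (t, w, n, n, t, n)
  "wnwtntwww" → prefix "wnwt" already present; 5 new (n, t, w, w, w)
  "wnwnnntnt" → prefix "wnwnn" already present; 4 new (n, t, n, t)
  "wnwnnnwnww" → prefix "wnwnnn" already present; 4 new (w, n, w, w)
  "wnwnnwwt" → prefix "wnwnn" already present; 3 new (w, w, t)
  "wnwnnttn" → prefix "wnwnn" already present; 3 new (t, t, n)
  "wnwtwnttw" → prefix "wnwtwnt" already present; 2 new (t, w)
  "tnnnn" → 5 new (t, n, n, n, n)
  "wnwnntwwn" → prefix "wnwnnt" already present; 3 new (w, w, n)
  "wnwnntt" → prefix "wnwnntt" already present; 0 new (none)
  "wnwnnttt" → prefix "wnwnntt" already present; 1 new (t)
  "wnwwn" → prefix "wnw" already present; 2 new (w, n)
  "wnwnntww" → prefix "wnwnntww" already present; 0 new (none)
  "wnwwtwnnt" → prefix "wnww" already present; 5 new (t, w, n, n, t)
  "wnwnttnwn" → prefix "wnwnt" already present; 4 new (t, n, w, n)
Total nodes = 5 + 7 + 6 + 5 + 4 + 4 + 3 + 3 + 2 + 5 + 3 + 0 + 1 + 2 + 0 + 5 + 4 = 59

59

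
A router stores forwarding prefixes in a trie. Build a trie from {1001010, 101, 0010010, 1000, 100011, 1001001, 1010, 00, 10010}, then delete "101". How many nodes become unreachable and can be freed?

0

After clearing the end-marker at "101", prune upward until reaching a node still needed by another word.
Every node on "101" is still needed (e.g. by "1010"), so nothing is freed.
Nodes removed: 0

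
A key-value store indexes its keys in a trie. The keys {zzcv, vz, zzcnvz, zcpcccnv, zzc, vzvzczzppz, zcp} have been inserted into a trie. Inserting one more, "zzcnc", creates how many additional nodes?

1

The longest prefix of "zzcnc" already in the trie is "zzcn" (length 4).
New nodes needed: |"zzcnc"| − 4 = 5 − 4 = 1.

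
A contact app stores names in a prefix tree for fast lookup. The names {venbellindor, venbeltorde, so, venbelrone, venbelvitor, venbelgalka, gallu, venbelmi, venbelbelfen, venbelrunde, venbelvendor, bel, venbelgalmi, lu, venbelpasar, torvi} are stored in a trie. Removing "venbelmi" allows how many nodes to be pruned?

2

After clearing the end-marker at "venbelmi", prune upward until reaching a node still needed by another word.
The suffix "mi" (2 nodes) is used only by "venbelmi"; the node for "venbel" still has the child "l", so pruning stops there.
Nodes removed: 2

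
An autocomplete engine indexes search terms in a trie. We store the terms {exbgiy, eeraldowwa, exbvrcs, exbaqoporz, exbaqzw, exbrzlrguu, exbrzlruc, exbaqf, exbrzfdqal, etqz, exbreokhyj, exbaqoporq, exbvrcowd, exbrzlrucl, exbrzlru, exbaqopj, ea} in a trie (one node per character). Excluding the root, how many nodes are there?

59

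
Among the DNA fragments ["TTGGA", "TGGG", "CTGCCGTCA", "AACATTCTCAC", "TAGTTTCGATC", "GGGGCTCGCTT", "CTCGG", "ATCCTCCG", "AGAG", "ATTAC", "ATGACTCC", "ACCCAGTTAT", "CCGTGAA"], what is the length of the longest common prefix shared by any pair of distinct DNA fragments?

Look for the deepest trie node that still has at least two words in its subtree.
"ATCCTCCG" and "ATGACTCC" agree on "AT" (2 characters) before diverging; nothing deeper is shared.
Longest shared-prefix length: 2

2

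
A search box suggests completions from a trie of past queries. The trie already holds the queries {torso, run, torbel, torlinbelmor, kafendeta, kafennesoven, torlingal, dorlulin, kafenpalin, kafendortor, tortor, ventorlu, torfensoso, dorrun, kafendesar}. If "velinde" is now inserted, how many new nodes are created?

5

"ve" is already a path in the trie; the remaining "linde" must be added.
So 7 − 2 = 5 new nodes.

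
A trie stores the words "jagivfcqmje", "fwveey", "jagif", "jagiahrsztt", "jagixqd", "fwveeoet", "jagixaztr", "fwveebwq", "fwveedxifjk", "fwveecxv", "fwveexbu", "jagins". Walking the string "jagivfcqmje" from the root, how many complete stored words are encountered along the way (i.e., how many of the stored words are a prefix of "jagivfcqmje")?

1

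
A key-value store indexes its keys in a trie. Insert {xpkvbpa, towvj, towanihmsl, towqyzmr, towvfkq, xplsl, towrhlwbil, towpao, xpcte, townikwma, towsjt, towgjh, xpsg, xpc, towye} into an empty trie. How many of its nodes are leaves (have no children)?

A leaf is a node with no children — equivalently, the end of a word that is not a proper prefix of any other stored word.
Those words: "towanihmsl", "towgjh", "townikwma", "towpao", "towqyzmr", "towrhlwbil", "towsjt", "towvfkq", "towvj", "towye", "xpcte", "xpkvbpa", "xplsl", "xpsg"
Leaf count: 14

14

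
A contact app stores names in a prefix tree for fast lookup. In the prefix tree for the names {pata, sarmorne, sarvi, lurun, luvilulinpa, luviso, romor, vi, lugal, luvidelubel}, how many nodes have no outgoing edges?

10

Leaves are exactly the stored words that no other stored word extends.
Those words: "lugal", "lurun", "luvidelubel", "luvilulinpa", "luviso", "pata", "romor", "sarmorne", "sarvi", "vi"
Leaf count: 10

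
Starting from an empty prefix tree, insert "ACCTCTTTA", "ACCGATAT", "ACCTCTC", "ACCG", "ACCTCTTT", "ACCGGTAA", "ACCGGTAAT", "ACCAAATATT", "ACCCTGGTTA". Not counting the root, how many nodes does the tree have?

Trie structure (* marks end of a word):
(root)
└─ A
   └─ C
      └─ C
         ├─ A
         │  └─ A
         │     └─ A
         │        └─ T
         │           └─ A
         │              └─ T
         │                 └─ T *
         ├─ C
         │  └─ T
         │     └─ G
         │        └─ G
         │           └─ T
         │              └─ T
         │                 └─ A *
         ├─ G *
         │  ├─ A
         │  │  └─ T
         │  │     └─ A
         │  │        └─ T *
         │  └─ G
         │     └─ T
         │        └─ A
         │           └─ A *
         │              └─ T *
         └─ T
            └─ C
               └─ T
                  ├─ C *
                  └─ T
                     └─ T *
                        └─ A *
Counting every labelled node above: 34.

34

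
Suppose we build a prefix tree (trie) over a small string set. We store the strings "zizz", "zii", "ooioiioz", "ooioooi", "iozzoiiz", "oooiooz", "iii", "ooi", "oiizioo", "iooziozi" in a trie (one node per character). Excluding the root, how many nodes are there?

For each word, the new-node count is its length minus the longest prefix already in the trie:
  "zizz" → 4 new (z, i, z, z)
  "zii" → prefix "zi" already present; 1 new (i)
  "ooioiioz" → 8 new (o, o, i, o, i, i, o, z)
  "ooioooi" → prefix "ooio" already present; 3 new (o, o, i)
  "iozzoiiz" → 8 new (i, o, z, z, o, i, i, z)
  "oooiooz" → prefix "oo" already present; 5 new (o, i, o, o, z)
  "iii" → prefix "i" already present; 2 new (i, i)
  "ooi" → prefix "ooi" already present; 0 new (none)
  "oiizioo" → prefix "o" already present; 6 new (i, i, z, i, o, o)
  "iooziozi" → prefix "io" already present; 6 new (o, z, i, o, z, i)
Total nodes = 4 + 1 + 8 + 3 + 8 + 5 + 2 + 0 + 6 + 6 = 43

43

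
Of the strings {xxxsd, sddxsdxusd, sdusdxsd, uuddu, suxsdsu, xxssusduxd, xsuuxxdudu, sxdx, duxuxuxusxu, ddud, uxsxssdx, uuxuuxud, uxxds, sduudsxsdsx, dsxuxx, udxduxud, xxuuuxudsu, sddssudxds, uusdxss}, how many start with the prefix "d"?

3

Filter for entries beginning with "d":
Matches: "ddud", "dsxuxx", "duxuxuxusxu"
Count: 3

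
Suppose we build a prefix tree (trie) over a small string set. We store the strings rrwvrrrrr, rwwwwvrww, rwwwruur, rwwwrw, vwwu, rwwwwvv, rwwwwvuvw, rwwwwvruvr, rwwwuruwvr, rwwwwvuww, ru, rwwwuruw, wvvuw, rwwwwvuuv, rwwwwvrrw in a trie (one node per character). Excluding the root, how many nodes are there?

For each word, the new-node count is its length minus the longest prefix already in the trie:
  "rrwvrrrrr" → 9 new (r, r, w, v, r, r, r, r, r)
  "rwwwwvrww" → prefix "r" already present; 8 new (w, w, w, w, v, r, w, w)
  "rwwwruur" → prefix "rwww" already present; 4 new (r, u, u, r)
  "rwwwrw" → prefix "rwwwr" already present; 1 new (w)
  "vwwu" → 4 new (v, w, w, u)
  "rwwwwvv" → prefix "rwwwwv" already present; 1 new (v)
  "rwwwwvuvw" → prefix "rwwwwv" already present; 3 new (u, v, w)
  "rwwwwvruvr" → prefix "rwwwwvr" already present; 3 new (u, v, r)
  "rwwwuruwvr" → prefix "rwww" already present; 6 new (u, r, u, w, v, r)
  "rwwwwvuww" → prefix "rwwwwvu" already present; 2 new (w, w)
  "ru" → prefix "r" already present; 1 new (u)
  "rwwwuruw" → prefix "rwwwuruw" already present; 0 new (none)
  "wvvuw" → 5 new (w, v, v, u, w)
  "rwwwwvuuv" → prefix "rwwwwvu" already present; 2 new (u, v)
  "rwwwwvrrw" → prefix "rwwwwvr" already present; 2 new (r, w)
Total nodes = 9 + 8 + 4 + 1 + 4 + 1 + 3 + 3 + 6 + 2 + 1 + 0 + 5 + 2 + 2 = 51

51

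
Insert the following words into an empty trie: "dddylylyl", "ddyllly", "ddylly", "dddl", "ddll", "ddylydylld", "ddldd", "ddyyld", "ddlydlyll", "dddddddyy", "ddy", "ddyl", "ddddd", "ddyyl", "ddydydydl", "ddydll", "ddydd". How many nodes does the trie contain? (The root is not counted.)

50

Count nodes per top-level branch (shared prefixes stored once):
  'd'-branch (ddddd, dddddddyy, dddl, dddylylyl, ddldd, ddll, ddlydlyll, ddy, ddydd, ddydll, ddydydydl, ddyl, ddyllly, ddylly, ddylydylld, ddyyl, ddyyld): 50 nodes
Sum: 50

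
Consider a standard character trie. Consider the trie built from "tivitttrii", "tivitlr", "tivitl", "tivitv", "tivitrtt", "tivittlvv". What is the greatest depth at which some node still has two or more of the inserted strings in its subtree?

Equivalently: take the maximum, over all pairs, of their longest common prefix length.
e.g. "tivitl" and "tivitlr" share the prefix "tivitl" of length 6; no pair shares a longer one.
Longest shared-prefix length: 6

6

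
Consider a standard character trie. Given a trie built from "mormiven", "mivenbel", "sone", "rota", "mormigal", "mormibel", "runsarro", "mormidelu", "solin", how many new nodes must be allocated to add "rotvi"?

The longest prefix of "rotvi" already in the trie is "rot" (length 3).
Each of the 2 remaining characters creates one node.

2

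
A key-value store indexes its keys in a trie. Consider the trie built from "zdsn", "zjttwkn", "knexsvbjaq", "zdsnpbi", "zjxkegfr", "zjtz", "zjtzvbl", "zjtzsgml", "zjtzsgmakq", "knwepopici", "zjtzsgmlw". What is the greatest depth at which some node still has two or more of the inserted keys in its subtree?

8

The deepest shared node is where two words last agree before diverging.
e.g. "zjtzsgml" and "zjtzsgmlw" share the prefix "zjtzsgml" of length 8; no pair shares a longer one.
Longest shared-prefix length: 8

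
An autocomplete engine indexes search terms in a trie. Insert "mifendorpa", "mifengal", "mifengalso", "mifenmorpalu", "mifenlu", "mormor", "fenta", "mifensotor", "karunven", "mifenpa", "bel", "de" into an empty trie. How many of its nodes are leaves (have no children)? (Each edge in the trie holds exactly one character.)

Leaves are exactly the stored words that no other stored word extends.
Those words: "bel", "de", "fenta", "karunven", "mifendorpa", "mifengalso", "mifenlu", "mifenmorpalu", "mifenpa", "mifensotor", "mormor"
Leaf count: 11

11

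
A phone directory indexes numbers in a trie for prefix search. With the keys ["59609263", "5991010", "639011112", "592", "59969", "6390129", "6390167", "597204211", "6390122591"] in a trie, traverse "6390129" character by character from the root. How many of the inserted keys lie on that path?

1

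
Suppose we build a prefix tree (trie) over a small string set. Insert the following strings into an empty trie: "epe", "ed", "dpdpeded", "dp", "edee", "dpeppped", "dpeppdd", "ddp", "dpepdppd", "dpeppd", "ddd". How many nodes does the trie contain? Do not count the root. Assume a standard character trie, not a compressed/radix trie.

29

Count nodes per top-level branch (shared prefixes stored once):
  'd'-branch (ddd, ddp, dp, dpdpeded, dpepdppd, dpeppd, dpeppdd, dpeppped): 23 nodes
  'e'-branch (ed, edee, epe): 6 nodes
Sum: 29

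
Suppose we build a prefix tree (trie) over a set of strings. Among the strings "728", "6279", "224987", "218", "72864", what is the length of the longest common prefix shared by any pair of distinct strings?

3

Look for the deepest trie node that still has at least two words in its subtree.
"728" and "72864" agree on "728" (3 characters) before diverging; nothing deeper is shared.
Longest shared-prefix length: 3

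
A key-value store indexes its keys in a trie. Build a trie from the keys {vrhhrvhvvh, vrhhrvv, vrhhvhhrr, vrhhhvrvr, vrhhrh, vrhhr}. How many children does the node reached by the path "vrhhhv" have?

1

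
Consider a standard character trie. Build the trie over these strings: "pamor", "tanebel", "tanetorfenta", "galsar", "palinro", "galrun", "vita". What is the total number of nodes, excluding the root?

38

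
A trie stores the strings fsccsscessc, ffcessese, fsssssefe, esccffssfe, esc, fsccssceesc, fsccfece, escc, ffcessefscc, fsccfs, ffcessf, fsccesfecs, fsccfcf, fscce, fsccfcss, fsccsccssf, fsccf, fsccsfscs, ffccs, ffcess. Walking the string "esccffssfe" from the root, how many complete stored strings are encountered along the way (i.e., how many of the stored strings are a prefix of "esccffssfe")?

Check each prefix of "esccffssfe" against the stored set — each match is an end-marker on the path.
Prefixes of the query that are stored words: "esc", "escc", "esccffssfe"
Count: 3

3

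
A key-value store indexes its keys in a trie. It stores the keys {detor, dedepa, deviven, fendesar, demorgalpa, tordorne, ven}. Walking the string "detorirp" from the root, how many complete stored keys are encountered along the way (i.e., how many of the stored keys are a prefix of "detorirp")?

1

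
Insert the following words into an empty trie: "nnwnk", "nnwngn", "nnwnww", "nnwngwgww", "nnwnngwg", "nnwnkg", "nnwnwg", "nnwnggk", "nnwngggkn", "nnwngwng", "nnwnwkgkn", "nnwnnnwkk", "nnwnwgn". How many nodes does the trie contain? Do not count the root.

Trie structure (* marks end of a word):
(root)
└─ n
   └─ n
      └─ w
         └─ n
            ├─ g
            │  ├─ g
            │  │  ├─ g
            │  │  │  └─ k
            │  │  │     └─ n *
            │  │  └─ k *
            │  ├─ n *
            │  └─ w
            │     ├─ g
            │     │  └─ w
            │     │     └─ w *
            │     └─ n
            │        └─ g *
            ├─ k *
            │  └─ g *
            ├─ n
            │  ├─ g
            │  │  └─ w
            │  │     └─ g *
            │  └─ n
            │     └─ w
            │        └─ k
            │           └─ k *
            └─ w
               ├─ g *
               │  └─ n *
               ├─ k
               │  └─ g
               │     └─ k
               │        └─ n *
               └─ w *
Counting every labelled node above: 35.

35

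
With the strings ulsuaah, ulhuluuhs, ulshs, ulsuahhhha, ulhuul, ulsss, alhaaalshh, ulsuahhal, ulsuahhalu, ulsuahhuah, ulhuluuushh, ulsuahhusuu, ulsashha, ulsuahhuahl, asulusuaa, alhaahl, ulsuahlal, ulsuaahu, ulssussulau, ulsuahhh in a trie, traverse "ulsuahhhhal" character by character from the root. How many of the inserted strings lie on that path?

Check each prefix of "ulsuahhhhal" against the stored set — each match is an end-marker on the path.
Prefixes of the query that are stored words: "ulsuahhh", "ulsuahhhha"
Count: 2

2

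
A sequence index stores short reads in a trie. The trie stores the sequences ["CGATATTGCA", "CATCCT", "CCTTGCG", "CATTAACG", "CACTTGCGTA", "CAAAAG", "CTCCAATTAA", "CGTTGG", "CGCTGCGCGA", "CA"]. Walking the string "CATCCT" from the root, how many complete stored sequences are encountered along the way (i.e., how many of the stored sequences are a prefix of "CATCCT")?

2

Traverse "CATCCT" character by character; count nodes along the way that are marked as word ends.
Prefixes of the query that are stored words: "CA", "CATCCT"
Count: 2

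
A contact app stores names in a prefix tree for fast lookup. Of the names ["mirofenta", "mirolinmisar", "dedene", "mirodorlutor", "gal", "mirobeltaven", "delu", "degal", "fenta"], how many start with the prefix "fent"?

1

Filter for entries beginning with "fent":
Words under "fent": fenta
Count: 1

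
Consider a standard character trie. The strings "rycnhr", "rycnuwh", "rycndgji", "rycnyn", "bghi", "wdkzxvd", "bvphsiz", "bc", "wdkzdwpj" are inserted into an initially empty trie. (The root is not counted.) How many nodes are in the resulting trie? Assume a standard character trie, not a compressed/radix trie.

37

For each word, the new-node count is its length minus the longest prefix already in the trie:
  "rycnhr" → 6 new (r, y, c, n, h, r)
  "rycnuwh" → prefix "rycn" already present; 3 new (u, w, h)
  "rycndgji" → prefix "rycn" already present; 4 new (d, g, j, i)
  "rycnyn" → prefix "rycn" already present; 2 new (y, n)
  "bghi" → 4 new (b, g, h, i)
  "wdkzxvd" → 7 new (w, d, k, z, x, v, d)
  "bvphsiz" → prefix "b" already present; 6 new (v, p, h, s, i, z)
  "bc" → prefix "b" already present; 1 new (c)
  "wdkzdwpj" → prefix "wdkz" already present; 4 new (d, w, p, j)
Total nodes = 6 + 3 + 4 + 2 + 4 + 7 + 6 + 1 + 4 = 37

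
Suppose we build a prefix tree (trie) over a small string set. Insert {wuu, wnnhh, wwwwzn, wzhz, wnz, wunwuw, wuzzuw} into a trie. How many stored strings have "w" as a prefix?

7

Filter for entries beginning with "w":
Matches: "wnnhh", "wnz", "wunwuw", "wuu", "wuzzuw", "wwwwzn", "wzhz"
Count: 7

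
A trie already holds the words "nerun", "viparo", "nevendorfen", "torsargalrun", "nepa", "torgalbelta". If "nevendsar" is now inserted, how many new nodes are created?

Walking "nevendsar" from the root, the first 6 characters ("nevend") follow existing edges; "s" is the first miss.
New nodes needed: |"nevendsar"| − 6 = 9 − 6 = 3.

3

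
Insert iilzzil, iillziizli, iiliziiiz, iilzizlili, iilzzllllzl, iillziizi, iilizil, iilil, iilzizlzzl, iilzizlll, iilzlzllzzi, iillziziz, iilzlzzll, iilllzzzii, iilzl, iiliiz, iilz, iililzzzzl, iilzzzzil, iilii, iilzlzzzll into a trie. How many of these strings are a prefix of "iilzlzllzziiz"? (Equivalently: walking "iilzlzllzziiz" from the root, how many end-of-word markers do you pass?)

3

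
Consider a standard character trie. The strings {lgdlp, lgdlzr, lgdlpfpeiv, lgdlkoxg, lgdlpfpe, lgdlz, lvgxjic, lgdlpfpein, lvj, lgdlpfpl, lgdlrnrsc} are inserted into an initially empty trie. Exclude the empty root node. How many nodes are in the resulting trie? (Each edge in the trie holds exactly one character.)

Count nodes per top-level branch (shared prefixes stored once):
  'l'-branch (lgdlkoxg, lgdlp, lgdlpfpe, lgdlpfpein, lgdlpfpeiv, lgdlpfpl, lgdlrnrsc, lgdlz, lgdlzr, lvgxjic, lvj): 30 nodes
Sum: 30

30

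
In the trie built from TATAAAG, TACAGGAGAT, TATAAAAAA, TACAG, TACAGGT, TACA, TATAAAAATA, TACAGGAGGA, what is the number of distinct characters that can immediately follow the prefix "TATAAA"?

Follow the path "TATAAA" to its node, then look at its outgoing edges.
Distinct next characters after "TATAAA": A, G.
That node has 2 child edges.

2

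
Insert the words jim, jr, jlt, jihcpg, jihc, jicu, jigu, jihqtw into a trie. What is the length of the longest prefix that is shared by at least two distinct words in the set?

Look for the deepest trie node that still has at least two words in its subtree.
"jihc" and "jihcpg" agree on "jihc" (4 characters) before diverging; nothing deeper is shared.
Longest shared-prefix length: 4

4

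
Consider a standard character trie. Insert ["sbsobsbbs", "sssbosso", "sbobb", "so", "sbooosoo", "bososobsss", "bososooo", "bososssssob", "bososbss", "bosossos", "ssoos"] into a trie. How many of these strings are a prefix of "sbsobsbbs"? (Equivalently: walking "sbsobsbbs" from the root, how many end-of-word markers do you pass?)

1

Check each prefix of "sbsobsbbs" against the stored set — each match is an end-marker on the path.
Prefixes of the query that are stored words: "sbsobsbbs"
Count: 1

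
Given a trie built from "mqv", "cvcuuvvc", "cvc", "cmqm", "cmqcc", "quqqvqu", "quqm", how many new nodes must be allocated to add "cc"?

1

The longest prefix of "cc" already in the trie is "c" (length 1).
Each of the 1 remaining characters creates one node.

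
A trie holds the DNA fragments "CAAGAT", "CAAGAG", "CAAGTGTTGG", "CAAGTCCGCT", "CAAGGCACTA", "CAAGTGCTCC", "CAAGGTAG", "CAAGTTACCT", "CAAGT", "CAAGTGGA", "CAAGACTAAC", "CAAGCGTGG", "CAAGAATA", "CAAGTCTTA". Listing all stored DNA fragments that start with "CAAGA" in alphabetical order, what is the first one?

CAAGAATA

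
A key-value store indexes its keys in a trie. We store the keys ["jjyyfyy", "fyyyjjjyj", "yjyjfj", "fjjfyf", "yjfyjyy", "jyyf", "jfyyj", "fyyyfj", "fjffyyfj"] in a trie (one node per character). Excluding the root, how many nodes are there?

47

Count nodes per top-level branch (shared prefixes stored once):
  'f'-branch (fjffyyfj, fjjfyf, fyyyfj, fyyyjjjyj): 22 nodes
  'j'-branch (jfyyj, jjyyfyy, jyyf): 14 nodes
  'y'-branch (yjfyjyy, yjyjfj): 11 nodes
Sum: 47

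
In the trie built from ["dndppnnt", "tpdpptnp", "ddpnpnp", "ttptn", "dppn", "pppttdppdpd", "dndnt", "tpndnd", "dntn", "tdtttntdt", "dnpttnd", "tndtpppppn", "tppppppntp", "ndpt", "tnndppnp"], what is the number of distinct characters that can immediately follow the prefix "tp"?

Follow the path "tp" to its node, then look at its outgoing edges.
Distinct next characters after "tp": d, n, p.
That node has 3 child edges.

3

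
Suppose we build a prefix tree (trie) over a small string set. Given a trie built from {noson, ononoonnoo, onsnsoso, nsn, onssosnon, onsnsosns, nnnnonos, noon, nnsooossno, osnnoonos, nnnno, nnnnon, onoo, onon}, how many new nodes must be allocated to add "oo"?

"o" is already a path in the trie; the remaining "o" must be added.
Each of the 1 remaining characters creates one node.

1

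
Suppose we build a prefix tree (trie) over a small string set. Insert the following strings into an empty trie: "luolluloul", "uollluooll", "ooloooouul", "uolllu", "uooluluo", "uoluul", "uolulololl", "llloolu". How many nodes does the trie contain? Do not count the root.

Count nodes per top-level branch (shared prefixes stored once):
  'l'-branch (llloolu, luolluloul): 16 nodes
  'o'-branch (ooloooouul): 10 nodes
  'u'-branch (uolllu, uollluooll, uolulololl, uoluul, uooluluo): 25 nodes
Sum: 51

51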